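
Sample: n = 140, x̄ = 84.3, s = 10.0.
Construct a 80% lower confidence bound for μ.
μ ≥ 83.59

Lower bound (one-sided):
t* = 0.844 (one-sided for 80%)
Lower bound = x̄ - t* · s/√n = 84.3 - 0.844 · 10.0/√140 = 83.59

We are 80% confident that μ ≥ 83.59.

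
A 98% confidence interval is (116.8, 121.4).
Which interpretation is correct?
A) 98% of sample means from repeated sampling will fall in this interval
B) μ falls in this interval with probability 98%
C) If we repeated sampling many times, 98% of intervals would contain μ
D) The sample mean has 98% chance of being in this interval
C

A) Wrong — coverage applies to intervals containing μ, not to future x̄ values.
B) Wrong — μ is fixed; the randomness lives in the interval, not in μ.
C) Correct — this is the frequentist long-run coverage interpretation.
D) Wrong — x̄ is observed and sits in the interval by construction.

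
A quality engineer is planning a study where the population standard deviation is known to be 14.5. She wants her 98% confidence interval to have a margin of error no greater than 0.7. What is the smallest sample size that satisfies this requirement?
n ≥ 2322

For margin E ≤ 0.7:
n ≥ (z* · σ / E)²
n ≥ (2.326 · 14.5 / 0.7)²
n ≥ 2321.45

Minimum n = 2322 (rounding up)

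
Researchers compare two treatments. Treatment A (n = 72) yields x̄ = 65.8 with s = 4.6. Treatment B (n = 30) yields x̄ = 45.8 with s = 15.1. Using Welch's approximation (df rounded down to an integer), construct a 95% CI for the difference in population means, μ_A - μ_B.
(14.27, 25.73)

Difference: x̄₁ - x̄₂ = 20.00
SE = √(s₁²/n₁ + s₂²/n₂) = √(4.6²/72 + 15.1²/30) = 2.8097
df = 31.27 → 31 (Welch–Satterthwaite, rounded down)
t* = 2.040

CI: 20.00 ± 2.040 · 2.8097 = 20.00 ± 5.73 = (14.27, 25.73)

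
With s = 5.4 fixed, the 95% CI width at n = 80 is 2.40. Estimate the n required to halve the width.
n ≈ 320

CI width ∝ 1/√n
To reduce width by factor 2, need √n to grow by 2 → need 2² = 4 times as many samples.

Current: n = 80, width = 2.40
New: n = 320, width ≈ 1.19

Width reduced by factor of 2.40/1.19 = 2.02.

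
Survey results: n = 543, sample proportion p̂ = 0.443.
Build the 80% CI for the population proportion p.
(0.416, 0.470)

Proportion CI:
SE = √(p̂(1-p̂)/n) = √(0.443 · 0.557 / 543) = 0.02132

z* = 1.282
Margin = z* · SE = 1.282 · 0.02132 = 0.0273

CI: 0.443 ± 0.0273 = (0.416, 0.470)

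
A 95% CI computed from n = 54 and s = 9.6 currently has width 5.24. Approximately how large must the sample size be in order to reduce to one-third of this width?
n ≈ 486

CI width ∝ 1/√n
To reduce width by factor 3, need √n to grow by 3 → need 3² = 9 times as many samples.

Current: n = 54, width = 5.24
New: n = 486, width ≈ 1.71

Width reduced by factor of 5.24/1.71 = 3.06.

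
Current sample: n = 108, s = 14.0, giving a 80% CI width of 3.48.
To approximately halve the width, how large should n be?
n ≈ 432

CI width ∝ 1/√n
To reduce width by factor 2, need √n to grow by 2 → need 2² = 4 times as many samples.

Current: n = 108, width = 3.48
New: n = 432, width ≈ 1.73

Width reduced by factor of 3.48/1.73 = 2.01.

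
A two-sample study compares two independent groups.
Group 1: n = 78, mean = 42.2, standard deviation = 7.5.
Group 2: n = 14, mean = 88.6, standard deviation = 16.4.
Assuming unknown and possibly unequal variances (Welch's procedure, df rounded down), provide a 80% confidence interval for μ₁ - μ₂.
(-52.43, -40.37)

Difference: x̄₁ - x̄₂ = -46.40
SE = √(s₁²/n₁ + s₂²/n₂) = √(7.5²/78 + 16.4²/14) = 4.4646
df = 13.99 → 13 (Welch–Satterthwaite, rounded down)
t* = 1.350

CI: -46.40 ± 1.350 · 4.4646 = -46.40 ± 6.03 = (-52.43, -40.37)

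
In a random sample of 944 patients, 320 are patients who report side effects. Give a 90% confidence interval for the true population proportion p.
(0.314, 0.364)

Proportion CI:
p̂ = 320/944 = 0.33898
SE = √(p̂(1-p̂)/n) = √(0.33898 · 0.66102 / 944) = 0.01541

z* = 1.645
Margin = z* · SE = 1.645 · 0.01541 = 0.0253

CI: 0.33898 ± 0.0253 = (0.314, 0.364)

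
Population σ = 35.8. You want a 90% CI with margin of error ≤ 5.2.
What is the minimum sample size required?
n ≥ 129

For margin E ≤ 5.2:
n ≥ (z* · σ / E)²
n ≥ (1.645 · 35.8 / 5.2)²
n ≥ 128.26

Minimum n = 129 (rounding up)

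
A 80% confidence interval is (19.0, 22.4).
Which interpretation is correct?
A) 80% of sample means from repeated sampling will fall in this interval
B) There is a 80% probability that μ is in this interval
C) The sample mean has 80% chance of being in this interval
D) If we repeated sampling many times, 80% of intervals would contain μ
D

A) Wrong — coverage applies to intervals containing μ, not to future x̄ values.
B) Wrong — μ is fixed; the randomness lives in the interval, not in μ.
C) Wrong — x̄ is observed and sits in the interval by construction.
D) Correct — this is the frequentist long-run coverage interpretation.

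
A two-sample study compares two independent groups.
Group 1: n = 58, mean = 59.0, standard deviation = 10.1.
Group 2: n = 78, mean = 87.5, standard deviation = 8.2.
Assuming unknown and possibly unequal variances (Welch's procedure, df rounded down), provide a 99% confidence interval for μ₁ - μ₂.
(-32.75, -24.25)

Difference: x̄₁ - x̄₂ = -28.50
SE = √(s₁²/n₁ + s₂²/n₂) = √(10.1²/58 + 8.2²/78) = 1.6189
df = 107.46 → 107 (Welch–Satterthwaite, rounded down)
t* = 2.623

CI: -28.50 ± 2.623 · 1.6189 = -28.50 ± 4.25 = (-32.75, -24.25)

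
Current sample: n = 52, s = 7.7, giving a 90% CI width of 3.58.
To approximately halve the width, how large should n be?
n ≈ 208

CI width ∝ 1/√n
To reduce width by factor 2, need √n to grow by 2 → need 2² = 4 times as many samples.

Current: n = 52, width = 3.58
New: n = 208, width ≈ 1.76

Width reduced by factor of 3.58/1.76 = 2.03.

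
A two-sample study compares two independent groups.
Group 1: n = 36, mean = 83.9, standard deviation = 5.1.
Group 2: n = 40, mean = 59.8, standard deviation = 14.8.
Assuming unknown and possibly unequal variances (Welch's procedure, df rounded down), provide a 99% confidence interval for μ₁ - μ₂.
(17.43, 30.77)

Difference: x̄₁ - x̄₂ = 24.10
SE = √(s₁²/n₁ + s₂²/n₂) = √(5.1²/36 + 14.8²/40) = 2.4897
df = 49.02 → 49 (Welch–Satterthwaite, rounded down)
t* = 2.680

CI: 24.10 ± 2.680 · 2.4897 = 24.10 ± 6.67 = (17.43, 30.77)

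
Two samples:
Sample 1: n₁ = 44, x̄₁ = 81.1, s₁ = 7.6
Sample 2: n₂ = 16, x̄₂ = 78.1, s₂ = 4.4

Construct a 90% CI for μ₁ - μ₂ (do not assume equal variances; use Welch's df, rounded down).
(0.33, 5.67)

Difference: x̄₁ - x̄₂ = 3.00
SE = √(s₁²/n₁ + s₂²/n₂) = √(7.6²/44 + 4.4²/16) = 1.5883
df = 46.22 → 46 (Welch–Satterthwaite, rounded down)
t* = 1.679

CI: 3.00 ± 1.679 · 1.5883 = 3.00 ± 2.67 = (0.33, 5.67)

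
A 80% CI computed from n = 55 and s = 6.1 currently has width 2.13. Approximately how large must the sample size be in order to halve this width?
n ≈ 220

CI width ∝ 1/√n
To reduce width by factor 2, need √n to grow by 2 → need 2² = 4 times as many samples.

Current: n = 55, width = 2.13
New: n = 220, width ≈ 1.06

Width reduced by factor of 2.13/1.06 = 2.01.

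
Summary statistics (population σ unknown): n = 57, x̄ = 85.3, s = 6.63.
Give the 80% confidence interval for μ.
(84.16, 86.44)

t-interval (σ unknown):
df = n - 1 = 56
t* = 1.297 for 80% confidence

Margin of error = t* · s/√n = 1.297 · 6.63/√57 = 1.14

CI: (84.16, 86.44)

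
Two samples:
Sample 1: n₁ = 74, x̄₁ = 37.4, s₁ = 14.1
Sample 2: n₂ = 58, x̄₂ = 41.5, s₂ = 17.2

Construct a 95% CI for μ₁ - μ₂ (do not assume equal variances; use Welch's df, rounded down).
(-9.63, 1.43)

Difference: x̄₁ - x̄₂ = -4.10
SE = √(s₁²/n₁ + s₂²/n₂) = √(14.1²/74 + 17.2²/58) = 2.7906
df = 109.20 → 109 (Welch–Satterthwaite, rounded down)
t* = 1.982

CI: -4.10 ± 1.982 · 2.7906 = -4.10 ± 5.53 = (-9.63, 1.43)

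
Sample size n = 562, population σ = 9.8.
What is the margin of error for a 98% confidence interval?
Margin of error = 0.96

Margin of error = z* · σ/√n
= 2.326 · 9.8/√562
= 2.326 · 9.8/23.7065
= 0.96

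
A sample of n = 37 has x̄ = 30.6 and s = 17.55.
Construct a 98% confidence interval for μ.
(23.58, 37.62)

t-interval (σ unknown):
df = n - 1 = 36
t* = 2.434 for 98% confidence

Margin of error = t* · s/√n = 2.434 · 17.55/√37 = 7.02

CI: (23.58, 37.62)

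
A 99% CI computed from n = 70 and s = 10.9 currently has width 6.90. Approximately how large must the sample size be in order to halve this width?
n ≈ 280

CI width ∝ 1/√n
To reduce width by factor 2, need √n to grow by 2 → need 2² = 4 times as many samples.

Current: n = 70, width = 6.90
New: n = 280, width ≈ 3.38

Width reduced by factor of 6.90/3.38 = 2.04.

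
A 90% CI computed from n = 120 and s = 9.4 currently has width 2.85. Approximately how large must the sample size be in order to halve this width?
n ≈ 480

CI width ∝ 1/√n
To reduce width by factor 2, need √n to grow by 2 → need 2² = 4 times as many samples.

Current: n = 120, width = 2.85
New: n = 480, width ≈ 1.41

Width reduced by factor of 2.85/1.41 = 2.02.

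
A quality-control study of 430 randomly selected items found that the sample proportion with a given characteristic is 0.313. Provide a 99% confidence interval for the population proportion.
(0.255, 0.371)

Proportion CI:
SE = √(p̂(1-p̂)/n) = √(0.313 · 0.687 / 430) = 0.02236

z* = 2.576
Margin = z* · SE = 2.576 · 0.02236 = 0.0576

CI: 0.313 ± 0.0576 = (0.255, 0.371)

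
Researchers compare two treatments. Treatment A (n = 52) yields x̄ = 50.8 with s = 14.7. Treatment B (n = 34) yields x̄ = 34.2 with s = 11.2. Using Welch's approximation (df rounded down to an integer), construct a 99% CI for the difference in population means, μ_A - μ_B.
(9.21, 23.99)

Difference: x̄₁ - x̄₂ = 16.60
SE = √(s₁²/n₁ + s₂²/n₂) = √(14.7²/52 + 11.2²/34) = 2.8009
df = 81.94 → 81 (Welch–Satterthwaite, rounded down)
t* = 2.638

CI: 16.60 ± 2.638 · 2.8009 = 16.60 ± 7.39 = (9.21, 23.99)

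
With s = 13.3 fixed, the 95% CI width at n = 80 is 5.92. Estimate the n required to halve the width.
n ≈ 320

CI width ∝ 1/√n
To reduce width by factor 2, need √n to grow by 2 → need 2² = 4 times as many samples.

Current: n = 80, width = 5.92
New: n = 320, width ≈ 2.92

Width reduced by factor of 5.92/2.92 = 2.03.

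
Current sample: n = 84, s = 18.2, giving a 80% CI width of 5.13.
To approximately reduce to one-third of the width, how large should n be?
n ≈ 756

CI width ∝ 1/√n
To reduce width by factor 3, need √n to grow by 3 → need 3² = 9 times as many samples.

Current: n = 84, width = 5.13
New: n = 756, width ≈ 1.70

Width reduced by factor of 5.13/1.70 = 3.02.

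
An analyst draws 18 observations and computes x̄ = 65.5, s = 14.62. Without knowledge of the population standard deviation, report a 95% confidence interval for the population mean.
(58.23, 72.77)

t-interval (σ unknown):
df = n - 1 = 17
t* = 2.110 for 95% confidence

Margin of error = t* · s/√n = 2.110 · 14.62/√18 = 7.27

CI: (58.23, 72.77)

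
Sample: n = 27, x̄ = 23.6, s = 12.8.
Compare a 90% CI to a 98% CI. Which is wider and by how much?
98% CI is wider by 3.81

df = 26
90% CI: t* = 1.706, (19.40, 27.80), width = 2 · t* · s/√n = 8.40
98% CI: t* = 2.479, (17.49, 29.71), width = 2 · t* · s/√n = 12.21

The 98% CI is wider by 12.21 - 8.40 = 3.81.
Higher confidence requires a wider interval.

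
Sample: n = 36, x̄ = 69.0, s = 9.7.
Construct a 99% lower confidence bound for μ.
μ ≥ 65.06

Lower bound (one-sided):
t* = 2.438 (one-sided for 99%)
Lower bound = x̄ - t* · s/√n = 69.0 - 2.438 · 9.7/√36 = 65.06

We are 99% confident that μ ≥ 65.06.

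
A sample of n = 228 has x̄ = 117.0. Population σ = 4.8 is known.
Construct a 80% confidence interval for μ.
(116.59, 117.41)

z-interval (σ known):
z* = 1.282 for 80% confidence

Margin of error = z* · σ/√n = 1.282 · 4.8/√228 = 0.41

CI: (117.0 - 0.41, 117.0 + 0.41) = (116.59, 117.41)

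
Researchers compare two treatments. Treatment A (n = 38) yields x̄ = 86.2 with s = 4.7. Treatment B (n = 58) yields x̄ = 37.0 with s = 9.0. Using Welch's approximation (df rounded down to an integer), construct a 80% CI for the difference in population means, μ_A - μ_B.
(47.38, 51.02)

Difference: x̄₁ - x̄₂ = 49.20
SE = √(s₁²/n₁ + s₂²/n₂) = √(4.7²/38 + 9.0²/58) = 1.4064
df = 90.24 → 90 (Welch–Satterthwaite, rounded down)
t* = 1.291

CI: 49.20 ± 1.291 · 1.4064 = 49.20 ± 1.82 = (47.38, 51.02)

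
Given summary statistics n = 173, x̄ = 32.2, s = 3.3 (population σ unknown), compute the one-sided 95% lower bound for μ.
μ ≥ 31.79

Lower bound (one-sided):
t* = 1.654 (one-sided for 95%)
Lower bound = x̄ - t* · s/√n = 32.2 - 1.654 · 3.3/√173 = 31.79

We are 95% confident that μ ≥ 31.79.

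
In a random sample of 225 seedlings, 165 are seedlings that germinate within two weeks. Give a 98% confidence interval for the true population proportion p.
(0.665, 0.802)

Proportion CI:
p̂ = 165/225 = 0.73333
SE = √(p̂(1-p̂)/n) = √(0.73333 · 0.26667 / 225) = 0.02948

z* = 2.326
Margin = z* · SE = 2.326 · 0.02948 = 0.0686

CI: 0.73333 ± 0.0686 = (0.665, 0.802)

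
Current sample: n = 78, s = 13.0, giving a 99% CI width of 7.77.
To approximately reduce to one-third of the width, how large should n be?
n ≈ 702

CI width ∝ 1/√n
To reduce width by factor 3, need √n to grow by 3 → need 3² = 9 times as many samples.

Current: n = 78, width = 7.77
New: n = 702, width ≈ 2.53

Width reduced by factor of 7.77/2.53 = 3.07.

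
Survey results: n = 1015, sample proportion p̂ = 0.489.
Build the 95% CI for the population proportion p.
(0.458, 0.520)

Proportion CI:
SE = √(p̂(1-p̂)/n) = √(0.489 · 0.511 / 1015) = 0.01569

z* = 1.960
Margin = z* · SE = 1.960 · 0.01569 = 0.0308

CI: 0.489 ± 0.0308 = (0.458, 0.520)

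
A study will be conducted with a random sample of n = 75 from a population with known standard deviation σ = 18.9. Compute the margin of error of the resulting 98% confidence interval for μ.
Margin of error = 5.08

Margin of error = z* · σ/√n
= 2.326 · 18.9/√75
= 2.326 · 18.9/8.6603
= 5.08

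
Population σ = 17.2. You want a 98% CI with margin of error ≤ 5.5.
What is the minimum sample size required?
n ≥ 53

For margin E ≤ 5.5:
n ≥ (z* · σ / E)²
n ≥ (2.326 · 17.2 / 5.5)²
n ≥ 52.91

Minimum n = 53 (rounding up)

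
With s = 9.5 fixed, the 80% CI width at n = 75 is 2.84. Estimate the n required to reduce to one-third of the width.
n ≈ 675

CI width ∝ 1/√n
To reduce width by factor 3, need √n to grow by 3 → need 3² = 9 times as many samples.

Current: n = 75, width = 2.84
New: n = 675, width ≈ 0.94

Width reduced by factor of 2.84/0.94 = 3.02.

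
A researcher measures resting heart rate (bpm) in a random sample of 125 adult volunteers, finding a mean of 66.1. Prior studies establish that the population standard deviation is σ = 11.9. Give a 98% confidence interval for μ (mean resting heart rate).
(63.62, 68.58)

z-interval (σ known):
z* = 2.326 for 98% confidence

Margin of error = z* · σ/√n = 2.326 · 11.9/√125 = 2.48

CI: (66.1 - 2.48, 66.1 + 2.48) = (63.62, 68.58)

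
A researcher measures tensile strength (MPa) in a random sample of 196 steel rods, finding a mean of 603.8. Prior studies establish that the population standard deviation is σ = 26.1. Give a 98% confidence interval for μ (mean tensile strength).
(599.46, 608.14)

z-interval (σ known):
z* = 2.326 for 98% confidence

Margin of error = z* · σ/√n = 2.326 · 26.1/√196 = 4.34

CI: (603.8 - 4.34, 603.8 + 4.34) = (599.46, 608.14)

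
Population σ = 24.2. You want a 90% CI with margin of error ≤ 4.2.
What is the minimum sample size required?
n ≥ 90

For margin E ≤ 4.2:
n ≥ (z* · σ / E)²
n ≥ (1.645 · 24.2 / 4.2)²
n ≥ 89.84

Minimum n = 90 (rounding up)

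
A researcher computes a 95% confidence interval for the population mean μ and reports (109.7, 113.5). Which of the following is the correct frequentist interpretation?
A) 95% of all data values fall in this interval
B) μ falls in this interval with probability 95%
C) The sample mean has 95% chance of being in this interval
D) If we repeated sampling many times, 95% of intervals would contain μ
D

A) Wrong — a CI is about the parameter μ, not individual data values.
B) Wrong — μ is fixed; the randomness lives in the interval, not in μ.
C) Wrong — x̄ is observed and sits in the interval by construction.
D) Correct — this is the frequentist long-run coverage interpretation.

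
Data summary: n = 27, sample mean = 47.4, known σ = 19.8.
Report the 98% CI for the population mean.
(38.54, 56.26)

z-interval (σ known):
z* = 2.326 for 98% confidence

Margin of error = z* · σ/√n = 2.326 · 19.8/√27 = 8.86

CI: (47.4 - 8.86, 47.4 + 8.86) = (38.54, 56.26)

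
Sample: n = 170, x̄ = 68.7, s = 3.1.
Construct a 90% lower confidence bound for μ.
μ ≥ 68.39

Lower bound (one-sided):
t* = 1.287 (one-sided for 90%)
Lower bound = x̄ - t* · s/√n = 68.7 - 1.287 · 3.1/√170 = 68.39

We are 90% confident that μ ≥ 68.39.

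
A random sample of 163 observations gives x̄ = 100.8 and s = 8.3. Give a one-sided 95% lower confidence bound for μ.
μ ≥ 99.72

Lower bound (one-sided):
t* = 1.654 (one-sided for 95%)
Lower bound = x̄ - t* · s/√n = 100.8 - 1.654 · 8.3/√163 = 99.72

We are 95% confident that μ ≥ 99.72.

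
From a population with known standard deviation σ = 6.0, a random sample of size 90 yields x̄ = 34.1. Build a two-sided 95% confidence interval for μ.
(32.86, 35.34)

z-interval (σ known):
z* = 1.960 for 95% confidence

Margin of error = z* · σ/√n = 1.960 · 6.0/√90 = 1.24

CI: (34.1 - 1.24, 34.1 + 1.24) = (32.86, 35.34)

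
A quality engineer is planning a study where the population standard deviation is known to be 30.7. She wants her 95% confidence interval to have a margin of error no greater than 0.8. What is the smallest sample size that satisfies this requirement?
n ≥ 5658

For margin E ≤ 0.8:
n ≥ (z* · σ / E)²
n ≥ (1.960 · 30.7 / 0.8)²
n ≥ 5657.30

Minimum n = 5658 (rounding up)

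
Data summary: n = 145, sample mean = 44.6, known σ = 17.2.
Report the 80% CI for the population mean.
(42.77, 46.43)

z-interval (σ known):
z* = 1.282 for 80% confidence

Margin of error = z* · σ/√n = 1.282 · 17.2/√145 = 1.83

CI: (44.6 - 1.83, 44.6 + 1.83) = (42.77, 46.43)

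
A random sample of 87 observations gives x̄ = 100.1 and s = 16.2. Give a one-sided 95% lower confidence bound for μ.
μ ≥ 97.21

Lower bound (one-sided):
t* = 1.663 (one-sided for 95%)
Lower bound = x̄ - t* · s/√n = 100.1 - 1.663 · 16.2/√87 = 97.21

We are 95% confident that μ ≥ 97.21.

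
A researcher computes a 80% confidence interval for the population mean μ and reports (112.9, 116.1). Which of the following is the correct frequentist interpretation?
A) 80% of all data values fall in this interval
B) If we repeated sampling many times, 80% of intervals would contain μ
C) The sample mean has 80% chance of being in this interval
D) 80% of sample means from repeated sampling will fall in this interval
B

A) Wrong — a CI is about the parameter μ, not individual data values.
B) Correct — this is the frequentist long-run coverage interpretation.
C) Wrong — x̄ is observed and sits in the interval by construction.
D) Wrong — coverage applies to intervals containing μ, not to future x̄ values.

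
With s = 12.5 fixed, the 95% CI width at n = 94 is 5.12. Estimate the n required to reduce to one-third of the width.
n ≈ 846

CI width ∝ 1/√n
To reduce width by factor 3, need √n to grow by 3 → need 3² = 9 times as many samples.

Current: n = 94, width = 5.12
New: n = 846, width ≈ 1.69

Width reduced by factor of 5.12/1.69 = 3.03.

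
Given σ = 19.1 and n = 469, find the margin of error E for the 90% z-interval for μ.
Margin of error = 1.45

Margin of error = z* · σ/√n
= 1.645 · 19.1/√469
= 1.645 · 19.1/21.6564
= 1.45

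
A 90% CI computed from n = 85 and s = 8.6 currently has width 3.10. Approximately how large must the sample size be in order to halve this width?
n ≈ 340

CI width ∝ 1/√n
To reduce width by factor 2, need √n to grow by 2 → need 2² = 4 times as many samples.

Current: n = 85, width = 3.10
New: n = 340, width ≈ 1.54

Width reduced by factor of 3.10/1.54 = 2.01.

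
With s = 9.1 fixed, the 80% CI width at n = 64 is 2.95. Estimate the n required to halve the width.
n ≈ 256

CI width ∝ 1/√n
To reduce width by factor 2, need √n to grow by 2 → need 2² = 4 times as many samples.

Current: n = 64, width = 2.95
New: n = 256, width ≈ 1.46

Width reduced by factor of 2.95/1.46 = 2.02.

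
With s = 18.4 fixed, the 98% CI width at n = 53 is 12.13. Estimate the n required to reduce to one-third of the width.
n ≈ 477

CI width ∝ 1/√n
To reduce width by factor 3, need √n to grow by 3 → need 3² = 9 times as many samples.

Current: n = 53, width = 12.13
New: n = 477, width ≈ 3.93

Width reduced by factor of 12.13/3.93 = 3.09.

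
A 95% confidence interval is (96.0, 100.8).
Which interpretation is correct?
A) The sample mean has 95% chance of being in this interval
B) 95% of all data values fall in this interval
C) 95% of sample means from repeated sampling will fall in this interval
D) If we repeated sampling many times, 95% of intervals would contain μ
D

A) Wrong — x̄ is observed and sits in the interval by construction.
B) Wrong — a CI is about the parameter μ, not individual data values.
C) Wrong — coverage applies to intervals containing μ, not to future x̄ values.
D) Correct — this is the frequentist long-run coverage interpretation.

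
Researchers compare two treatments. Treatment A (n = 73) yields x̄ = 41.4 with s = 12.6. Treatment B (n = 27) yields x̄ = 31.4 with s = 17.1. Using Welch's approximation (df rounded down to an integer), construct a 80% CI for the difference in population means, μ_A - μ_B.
(5.29, 14.71)

Difference: x̄₁ - x̄₂ = 10.00
SE = √(s₁²/n₁ + s₂²/n₂) = √(12.6²/73 + 17.1²/27) = 3.6062
df = 36.95 → 36 (Welch–Satterthwaite, rounded down)
t* = 1.306

CI: 10.00 ± 1.306 · 3.6062 = 10.00 ± 4.71 = (5.29, 14.71)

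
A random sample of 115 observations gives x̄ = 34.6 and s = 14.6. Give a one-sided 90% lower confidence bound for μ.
μ ≥ 32.85

Lower bound (one-sided):
t* = 1.289 (one-sided for 90%)
Lower bound = x̄ - t* · s/√n = 34.6 - 1.289 · 14.6/√115 = 32.85

We are 90% confident that μ ≥ 32.85.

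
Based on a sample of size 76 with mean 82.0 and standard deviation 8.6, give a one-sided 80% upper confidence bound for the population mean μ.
μ ≤ 82.83

Upper bound (one-sided):
t* = 0.846 (one-sided for 80%)
Upper bound = x̄ + t* · s/√n = 82.0 + 0.846 · 8.6/√76 = 82.83

We are 80% confident that μ ≤ 82.83.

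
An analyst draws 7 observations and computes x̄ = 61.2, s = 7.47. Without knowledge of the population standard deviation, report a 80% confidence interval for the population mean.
(57.13, 65.27)

t-interval (σ unknown):
df = n - 1 = 6
t* = 1.440 for 80% confidence

Margin of error = t* · s/√n = 1.440 · 7.47/√7 = 4.07

CI: (57.13, 65.27)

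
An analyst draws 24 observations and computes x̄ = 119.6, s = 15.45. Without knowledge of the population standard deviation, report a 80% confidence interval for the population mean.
(115.44, 123.76)

t-interval (σ unknown):
df = n - 1 = 23
t* = 1.319 for 80% confidence

Margin of error = t* · s/√n = 1.319 · 15.45/√24 = 4.16

CI: (115.44, 123.76)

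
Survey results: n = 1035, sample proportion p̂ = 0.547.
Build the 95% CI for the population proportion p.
(0.517, 0.577)

Proportion CI:
SE = √(p̂(1-p̂)/n) = √(0.547 · 0.453 / 1035) = 0.01547

z* = 1.960
Margin = z* · SE = 1.960 · 0.01547 = 0.0303

CI: 0.547 ± 0.0303 = (0.517, 0.577)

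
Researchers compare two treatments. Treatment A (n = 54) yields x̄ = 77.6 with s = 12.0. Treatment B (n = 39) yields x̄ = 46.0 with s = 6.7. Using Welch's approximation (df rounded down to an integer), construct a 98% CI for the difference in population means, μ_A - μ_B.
(26.97, 36.23)

Difference: x̄₁ - x̄₂ = 31.60
SE = √(s₁²/n₁ + s₂²/n₂) = √(12.0²/54 + 6.7²/39) = 1.9539
df = 86.22 → 86 (Welch–Satterthwaite, rounded down)
t* = 2.370

CI: 31.60 ± 2.370 · 1.9539 = 31.60 ± 4.63 = (26.97, 36.23)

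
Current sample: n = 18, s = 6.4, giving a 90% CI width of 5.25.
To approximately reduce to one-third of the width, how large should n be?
n ≈ 162

CI width ∝ 1/√n
To reduce width by factor 3, need √n to grow by 3 → need 3² = 9 times as many samples.

Current: n = 18, width = 5.25
New: n = 162, width ≈ 1.66

Width reduced by factor of 5.25/1.66 = 3.16.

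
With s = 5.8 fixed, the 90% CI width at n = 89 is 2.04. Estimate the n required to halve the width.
n ≈ 356

CI width ∝ 1/√n
To reduce width by factor 2, need √n to grow by 2 → need 2² = 4 times as many samples.

Current: n = 89, width = 2.04
New: n = 356, width ≈ 1.01

Width reduced by factor of 2.04/1.01 = 2.02.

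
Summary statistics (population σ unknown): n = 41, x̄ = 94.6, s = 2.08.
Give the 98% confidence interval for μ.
(93.81, 95.39)

t-interval (σ unknown):
df = n - 1 = 40
t* = 2.423 for 98% confidence

Margin of error = t* · s/√n = 2.423 · 2.08/√41 = 0.79

CI: (93.81, 95.39)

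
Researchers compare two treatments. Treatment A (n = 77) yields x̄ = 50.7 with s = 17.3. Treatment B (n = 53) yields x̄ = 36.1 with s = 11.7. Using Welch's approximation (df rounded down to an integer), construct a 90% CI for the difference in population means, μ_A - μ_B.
(10.39, 18.81)

Difference: x̄₁ - x̄₂ = 14.60
SE = √(s₁²/n₁ + s₂²/n₂) = √(17.3²/77 + 11.7²/53) = 2.5436
df = 127.97 → 127 (Welch–Satterthwaite, rounded down)
t* = 1.657

CI: 14.60 ± 1.657 · 2.5436 = 14.60 ± 4.21 = (10.39, 18.81)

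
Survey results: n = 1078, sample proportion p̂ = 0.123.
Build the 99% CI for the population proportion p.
(0.097, 0.149)

Proportion CI:
SE = √(p̂(1-p̂)/n) = √(0.123 · 0.877 / 1078) = 0.01000

z* = 2.576
Margin = z* · SE = 2.576 · 0.01000 = 0.0258

CI: 0.123 ± 0.0258 = (0.097, 0.149)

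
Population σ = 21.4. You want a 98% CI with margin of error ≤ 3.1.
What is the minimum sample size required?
n ≥ 258

For margin E ≤ 3.1:
n ≥ (z* · σ / E)²
n ≥ (2.326 · 21.4 / 3.1)²
n ≥ 257.82

Minimum n = 258 (rounding up)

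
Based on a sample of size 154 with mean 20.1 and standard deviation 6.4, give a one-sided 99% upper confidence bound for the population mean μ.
μ ≤ 21.31

Upper bound (one-sided):
t* = 2.351 (one-sided for 99%)
Upper bound = x̄ + t* · s/√n = 20.1 + 2.351 · 6.4/√154 = 21.31

We are 99% confident that μ ≤ 21.31.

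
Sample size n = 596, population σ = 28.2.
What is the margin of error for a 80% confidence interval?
Margin of error = 1.48

Margin of error = z* · σ/√n
= 1.282 · 28.2/√596
= 1.282 · 28.2/24.4131
= 1.48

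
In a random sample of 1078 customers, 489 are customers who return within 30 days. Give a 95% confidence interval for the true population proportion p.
(0.424, 0.483)

Proportion CI:
p̂ = 489/1078 = 0.45362
SE = √(p̂(1-p̂)/n) = √(0.45362 · 0.54638 / 1078) = 0.01516

z* = 1.960
Margin = z* · SE = 1.960 · 0.01516 = 0.0297

CI: 0.45362 ± 0.0297 = (0.424, 0.483)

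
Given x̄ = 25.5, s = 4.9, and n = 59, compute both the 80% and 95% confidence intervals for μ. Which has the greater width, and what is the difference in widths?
95% CI is wider by 0.90

df = 58
80% CI: t* = 1.296, (24.67, 26.33), width = 2 · t* · s/√n = 1.65
95% CI: t* = 2.002, (24.22, 26.78), width = 2 · t* · s/√n = 2.55

The 95% CI is wider by 2.55 - 1.65 = 0.90.
Higher confidence requires a wider interval.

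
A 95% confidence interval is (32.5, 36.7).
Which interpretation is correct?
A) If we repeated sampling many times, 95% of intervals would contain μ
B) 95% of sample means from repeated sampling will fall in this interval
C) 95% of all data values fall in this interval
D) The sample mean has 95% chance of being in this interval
A

A) Correct — this is the frequentist long-run coverage interpretation.
B) Wrong — coverage applies to intervals containing μ, not to future x̄ values.
C) Wrong — a CI is about the parameter μ, not individual data values.
D) Wrong — x̄ is observed and sits in the interval by construction.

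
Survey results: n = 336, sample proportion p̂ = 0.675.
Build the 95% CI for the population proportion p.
(0.625, 0.725)

Proportion CI:
SE = √(p̂(1-p̂)/n) = √(0.675 · 0.325 / 336) = 0.02555

z* = 1.960
Margin = z* · SE = 1.960 · 0.02555 = 0.0501

CI: 0.675 ± 0.0501 = (0.625, 0.725)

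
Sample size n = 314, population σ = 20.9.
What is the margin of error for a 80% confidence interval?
Margin of error = 1.51

Margin of error = z* · σ/√n
= 1.282 · 20.9/√314
= 1.282 · 20.9/17.7200
= 1.51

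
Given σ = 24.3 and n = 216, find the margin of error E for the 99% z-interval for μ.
Margin of error = 4.26

Margin of error = z* · σ/√n
= 2.576 · 24.3/√216
= 2.576 · 24.3/14.6969
= 4.26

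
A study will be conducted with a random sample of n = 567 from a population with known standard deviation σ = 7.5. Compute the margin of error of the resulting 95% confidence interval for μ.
Margin of error = 0.62

Margin of error = z* · σ/√n
= 1.960 · 7.5/√567
= 1.960 · 7.5/23.8118
= 0.62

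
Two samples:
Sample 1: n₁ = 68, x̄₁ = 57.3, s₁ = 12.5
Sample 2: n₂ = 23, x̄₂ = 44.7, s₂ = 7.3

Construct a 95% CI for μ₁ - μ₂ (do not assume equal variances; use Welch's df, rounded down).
(8.31, 16.89)

Difference: x̄₁ - x̄₂ = 12.60
SE = √(s₁²/n₁ + s₂²/n₂) = √(12.5²/68 + 7.3²/23) = 2.1482
df = 65.97 → 65 (Welch–Satterthwaite, rounded down)
t* = 1.997

CI: 12.60 ± 1.997 · 2.1482 = 12.60 ± 4.29 = (8.31, 16.89)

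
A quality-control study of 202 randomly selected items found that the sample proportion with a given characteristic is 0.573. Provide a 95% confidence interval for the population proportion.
(0.505, 0.641)

Proportion CI:
SE = √(p̂(1-p̂)/n) = √(0.573 · 0.427 / 202) = 0.03480

z* = 1.960
Margin = z* · SE = 1.960 · 0.03480 = 0.0682

CI: 0.573 ± 0.0682 = (0.505, 0.641)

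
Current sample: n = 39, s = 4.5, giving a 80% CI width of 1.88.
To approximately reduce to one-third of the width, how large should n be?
n ≈ 351

CI width ∝ 1/√n
To reduce width by factor 3, need √n to grow by 3 → need 3² = 9 times as many samples.

Current: n = 39, width = 1.88
New: n = 351, width ≈ 0.62

Width reduced by factor of 1.88/0.62 = 3.03.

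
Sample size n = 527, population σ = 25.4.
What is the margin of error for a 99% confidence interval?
Margin of error = 2.85

Margin of error = z* · σ/√n
= 2.576 · 25.4/√527
= 2.576 · 25.4/22.9565
= 2.85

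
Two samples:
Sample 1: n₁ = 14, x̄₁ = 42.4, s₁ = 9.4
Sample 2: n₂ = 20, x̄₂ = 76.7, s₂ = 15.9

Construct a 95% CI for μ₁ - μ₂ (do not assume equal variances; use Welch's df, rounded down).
(-43.18, -25.42)

Difference: x̄₁ - x̄₂ = -34.30
SE = √(s₁²/n₁ + s₂²/n₂) = √(9.4²/14 + 15.9²/20) = 4.3534
df = 31.30 → 31 (Welch–Satterthwaite, rounded down)
t* = 2.040

CI: -34.30 ± 2.040 · 4.3534 = -34.30 ± 8.88 = (-43.18, -25.42)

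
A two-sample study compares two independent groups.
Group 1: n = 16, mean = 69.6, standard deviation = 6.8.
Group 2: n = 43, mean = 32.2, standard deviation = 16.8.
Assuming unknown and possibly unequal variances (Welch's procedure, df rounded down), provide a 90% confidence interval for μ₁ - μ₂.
(32.26, 42.54)

Difference: x̄₁ - x̄₂ = 37.40
SE = √(s₁²/n₁ + s₂²/n₂) = √(6.8²/16 + 16.8²/43) = 3.0747
df = 56.47 → 56 (Welch–Satterthwaite, rounded down)
t* = 1.673

CI: 37.40 ± 1.673 · 3.0747 = 37.40 ± 5.14 = (32.26, 42.54)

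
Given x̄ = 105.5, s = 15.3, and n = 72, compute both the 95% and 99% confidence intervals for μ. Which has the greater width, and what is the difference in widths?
99% CI is wider by 2.36

df = 71
95% CI: t* = 1.994, (101.90, 109.10), width = 2 · t* · s/√n = 7.19
99% CI: t* = 2.647, (100.73, 110.27), width = 2 · t* · s/√n = 9.55

The 99% CI is wider by 9.55 - 7.19 = 2.36.
Higher confidence requires a wider interval.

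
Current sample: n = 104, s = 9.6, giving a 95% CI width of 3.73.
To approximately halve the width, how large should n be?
n ≈ 416

CI width ∝ 1/√n
To reduce width by factor 2, need √n to grow by 2 → need 2² = 4 times as many samples.

Current: n = 104, width = 3.73
New: n = 416, width ≈ 1.85

Width reduced by factor of 3.73/1.85 = 2.02.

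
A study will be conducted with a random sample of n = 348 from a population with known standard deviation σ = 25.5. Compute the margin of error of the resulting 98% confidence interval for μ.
Margin of error = 3.18

Margin of error = z* · σ/√n
= 2.326 · 25.5/√348
= 2.326 · 25.5/18.6548
= 3.18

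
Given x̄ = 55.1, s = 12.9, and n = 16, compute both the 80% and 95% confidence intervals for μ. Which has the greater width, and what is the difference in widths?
95% CI is wider by 5.09

df = 15
80% CI: t* = 1.341, (50.78, 59.42), width = 2 · t* · s/√n = 8.65
95% CI: t* = 2.131, (48.23, 61.97), width = 2 · t* · s/√n = 13.74

The 95% CI is wider by 13.74 - 8.65 = 5.09.
Higher confidence requires a wider interval.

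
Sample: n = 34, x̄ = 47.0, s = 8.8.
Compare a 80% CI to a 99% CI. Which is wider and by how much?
99% CI is wider by 4.30

df = 33
80% CI: t* = 1.308, (45.03, 48.97), width = 2 · t* · s/√n = 3.95
99% CI: t* = 2.733, (42.88, 51.12), width = 2 · t* · s/√n = 8.25

The 99% CI is wider by 8.25 - 3.95 = 4.30.
Higher confidence requires a wider interval.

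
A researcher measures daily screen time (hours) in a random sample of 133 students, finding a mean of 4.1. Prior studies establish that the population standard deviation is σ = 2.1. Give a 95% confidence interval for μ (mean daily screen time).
(3.74, 4.46)

z-interval (σ known):
z* = 1.960 for 95% confidence

Margin of error = z* · σ/√n = 1.960 · 2.1/√133 = 0.36

CI: (4.1 - 0.36, 4.1 + 0.36) = (3.74, 4.46)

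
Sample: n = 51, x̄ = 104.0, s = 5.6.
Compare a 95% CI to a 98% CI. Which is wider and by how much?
98% CI is wider by 0.62

df = 50
95% CI: t* = 2.009, (102.42, 105.58), width = 2 · t* · s/√n = 3.15
98% CI: t* = 2.403, (102.12, 105.88), width = 2 · t* · s/√n = 3.77

The 98% CI is wider by 3.77 - 3.15 = 0.62.
Higher confidence requires a wider interval.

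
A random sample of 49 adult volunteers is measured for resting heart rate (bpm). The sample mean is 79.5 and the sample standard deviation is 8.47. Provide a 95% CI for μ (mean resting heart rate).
(77.07, 81.93)

t-interval (σ unknown):
df = n - 1 = 48
t* = 2.011 for 95% confidence

Margin of error = t* · s/√n = 2.011 · 8.47/√49 = 2.43

CI: (77.07, 81.93)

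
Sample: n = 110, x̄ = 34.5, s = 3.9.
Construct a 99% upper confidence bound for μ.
μ ≤ 35.38

Upper bound (one-sided):
t* = 2.361 (one-sided for 99%)
Upper bound = x̄ + t* · s/√n = 34.5 + 2.361 · 3.9/√110 = 35.38

We are 99% confident that μ ≤ 35.38.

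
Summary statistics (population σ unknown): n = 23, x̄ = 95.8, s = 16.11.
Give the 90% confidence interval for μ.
(90.03, 101.57)

t-interval (σ unknown):
df = n - 1 = 22
t* = 1.717 for 90% confidence

Margin of error = t* · s/√n = 1.717 · 16.11/√23 = 5.77

CI: (90.03, 101.57)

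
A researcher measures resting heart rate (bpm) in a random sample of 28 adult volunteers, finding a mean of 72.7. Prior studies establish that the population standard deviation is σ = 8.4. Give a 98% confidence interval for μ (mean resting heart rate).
(69.01, 76.39)

z-interval (σ known):
z* = 2.326 for 98% confidence

Margin of error = z* · σ/√n = 2.326 · 8.4/√28 = 3.69

CI: (72.7 - 3.69, 72.7 + 3.69) = (69.01, 76.39)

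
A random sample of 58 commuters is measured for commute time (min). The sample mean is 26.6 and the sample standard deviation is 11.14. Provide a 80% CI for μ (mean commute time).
(24.70, 28.50)

t-interval (σ unknown):
df = n - 1 = 57
t* = 1.297 for 80% confidence

Margin of error = t* · s/√n = 1.297 · 11.14/√58 = 1.90

CI: (24.70, 28.50)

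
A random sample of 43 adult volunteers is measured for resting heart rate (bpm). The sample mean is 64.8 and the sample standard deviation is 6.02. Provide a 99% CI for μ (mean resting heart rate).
(62.32, 67.28)

t-interval (σ unknown):
df = n - 1 = 42
t* = 2.698 for 99% confidence

Margin of error = t* · s/√n = 2.698 · 6.02/√43 = 2.48

CI: (62.32, 67.28)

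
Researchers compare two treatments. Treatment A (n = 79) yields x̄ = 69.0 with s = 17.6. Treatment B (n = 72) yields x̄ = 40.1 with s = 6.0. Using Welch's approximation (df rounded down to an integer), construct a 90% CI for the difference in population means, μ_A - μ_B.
(25.41, 32.39)

Difference: x̄₁ - x̄₂ = 28.90
SE = √(s₁²/n₁ + s₂²/n₂) = √(17.6²/79 + 6.0²/72) = 2.1026
df = 97.42 → 97 (Welch–Satterthwaite, rounded down)
t* = 1.661

CI: 28.90 ± 1.661 · 2.1026 = 28.90 ± 3.49 = (25.41, 32.39)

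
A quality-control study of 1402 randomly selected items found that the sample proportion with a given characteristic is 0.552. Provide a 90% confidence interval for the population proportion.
(0.530, 0.574)

Proportion CI:
SE = √(p̂(1-p̂)/n) = √(0.552 · 0.448 / 1402) = 0.01328

z* = 1.645
Margin = z* · SE = 1.645 · 0.01328 = 0.0218

CI: 0.552 ± 0.0218 = (0.530, 0.574)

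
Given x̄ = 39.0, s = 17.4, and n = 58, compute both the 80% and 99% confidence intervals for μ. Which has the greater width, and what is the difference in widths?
99% CI is wider by 6.25

df = 57
80% CI: t* = 1.297, (36.04, 41.96), width = 2 · t* · s/√n = 5.93
99% CI: t* = 2.665, (32.91, 45.09), width = 2 · t* · s/√n = 12.18

The 99% CI is wider by 12.18 - 5.93 = 6.25.
Higher confidence requires a wider interval.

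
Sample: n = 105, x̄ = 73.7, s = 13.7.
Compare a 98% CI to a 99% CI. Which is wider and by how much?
99% CI is wider by 0.70

df = 104
98% CI: t* = 2.363, (70.54, 76.86), width = 2 · t* · s/√n = 6.32
99% CI: t* = 2.624, (70.19, 77.21), width = 2 · t* · s/√n = 7.02

The 99% CI is wider by 7.02 - 6.32 = 0.70.
Higher confidence requires a wider interval.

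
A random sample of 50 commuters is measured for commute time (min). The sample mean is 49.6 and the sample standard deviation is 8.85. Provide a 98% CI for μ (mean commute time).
(46.59, 52.61)

t-interval (σ unknown):
df = n - 1 = 49
t* = 2.405 for 98% confidence

Margin of error = t* · s/√n = 2.405 · 8.85/√50 = 3.01

CI: (46.59, 52.61)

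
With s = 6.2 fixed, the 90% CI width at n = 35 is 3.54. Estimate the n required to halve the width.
n ≈ 140

CI width ∝ 1/√n
To reduce width by factor 2, need √n to grow by 2 → need 2² = 4 times as many samples.

Current: n = 35, width = 3.54
New: n = 140, width ≈ 1.74

Width reduced by factor of 3.54/1.74 = 2.03.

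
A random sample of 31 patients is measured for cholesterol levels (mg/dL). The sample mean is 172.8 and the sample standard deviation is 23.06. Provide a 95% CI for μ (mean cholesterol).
(164.34, 181.26)

t-interval (σ unknown):
df = n - 1 = 30
t* = 2.042 for 95% confidence

Margin of error = t* · s/√n = 2.042 · 23.06/√31 = 8.46

CI: (164.34, 181.26)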